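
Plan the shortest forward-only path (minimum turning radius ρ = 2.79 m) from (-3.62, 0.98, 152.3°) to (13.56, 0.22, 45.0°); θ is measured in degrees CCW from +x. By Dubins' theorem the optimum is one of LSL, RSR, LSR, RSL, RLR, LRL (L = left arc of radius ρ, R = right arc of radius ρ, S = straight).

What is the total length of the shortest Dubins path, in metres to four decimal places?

Let ψ = atan2(Δy, Δx) = atan2(-0.76, 17.18) = -2.5330° be the start→goal bearing.
Normalize: d = |goal − start| / ρ = 17.196802/2.79 = 6.163728, α = (θ_start − ψ) mod 360° = 154.8330° = 2.702345 rad, β = (θ_goal − ψ) mod 360° = 47.5330° = 0.829607 rad.
Common terms: sin α = 0.425259, cos α = -0.905072, sin β = 0.737666, cos β = 0.675166, cos(α−β) = -0.297375, d² = 37.991547. Work in radians in the unit-radius frame; every candidate has L = ρ·(t + p + q).
LSL: p² = 2 + d² − 2cos(α−β) + 2d(sin α − sin β) = 36.735108; p = √p² = 6.060949; φ = atan2(cos β − cos α, d + sin α − sin β) = 0.263773 rad; t = (φ − α) mod 2π = 3.844613 rad, q = (β − φ) mod 2π = 0.565834 rad → L = 2.79·(3.844613 + 6.060949 + 0.565834) = 2.79·10.471396 = 29.215196 m
RSR: p² = 2 + d² − 2cos(α−β) + 2d(sin β − sin α) = 44.437485; p = √p² = 6.666145; φ = atan2(cos α − cos β, d − sin α + sin β) = -0.239333 rad; t = (α − φ) mod 2π = 2.941678 rad, q = (φ − β) mod 2π = 5.214246 rad → L = 2.79·(2.941678 + 6.666145 + 5.214246) = 2.79·14.822068 = 41.353571 m
LSR: p² = d² − 2 + 2cos(α−β) + 2d(sin α + sin β) = 49.732699; p = √p² = 7.052141; φ = atan2(−cos α − cos β, d + sin α + sin β) − atan2(−2, p) = 0.307715 rad; t = (φ − α) mod 2π = 3.888555 rad, q = (φ − β) mod 2π = 5.761293 rad → L = 2.79·(3.888555 + 7.052141 + 5.761293) = 2.79·16.701989 = 46.598550 m
RSL: p² = d² − 2 + 2cos(α−β) − 2d(sin α + sin β) = 21.060895; p = √p² = 4.589215; φ = atan2(cos α + cos β, d − sin α − sin β) − atan2(2, p) = -0.456928 rad; t = (α − φ) mod 2π = 3.159273 rad, q = (β − φ) mod 2π = 1.286535 rad → L = 2.79·(3.159273 + 4.589215 + 1.286535) = 2.79·9.035023 = 25.207713 m
RLR: c = (6 − d² + 2cos(α−β) + 2d(sin α − sin β))/8 = -4.554686, |c| > 1 → infeasible
LRL: c = (6 − d² + 2cos(α−β) − 2d(sin α − sin β))/8 = -3.591888, |c| > 1 → infeasible
Shortest: RSL with L = 25.207713 m ≈ 25.2077 m

25.2077 m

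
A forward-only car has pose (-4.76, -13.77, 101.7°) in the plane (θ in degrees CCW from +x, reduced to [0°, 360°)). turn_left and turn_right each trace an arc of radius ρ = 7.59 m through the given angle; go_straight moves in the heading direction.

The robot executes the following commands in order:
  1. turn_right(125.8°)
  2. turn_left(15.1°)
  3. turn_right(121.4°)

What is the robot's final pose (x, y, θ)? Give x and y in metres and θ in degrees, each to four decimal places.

(12.2762, -18.2864, 229.6000°)

set_pose: (x, y, θ) = (-4.7600, -13.7700, 101.7000°), ρ = 7.59
turn_right(125.8°): centre at ρ to the right, rotate −125.8° → (5.7715, -5.3024, -24.1000° ≡ 335.9000°)
turn_left(15.1°): centre at ρ to the left, rotate +15.1° → (7.6834, -5.8706, 351.0000°)
turn_right(121.4°): centre at ρ to the right, rotate −121.4° → (12.2762, -18.2864, 229.6000°)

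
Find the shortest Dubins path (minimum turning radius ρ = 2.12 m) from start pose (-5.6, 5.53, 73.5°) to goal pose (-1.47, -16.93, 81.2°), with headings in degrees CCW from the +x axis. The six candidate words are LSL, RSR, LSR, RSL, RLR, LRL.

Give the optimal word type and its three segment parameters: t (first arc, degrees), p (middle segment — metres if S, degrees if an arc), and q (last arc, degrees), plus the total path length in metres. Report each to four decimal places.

Let ψ = atan2(Δy, Δx) = atan2(-22.46, 4.13) = -79.5807° be the start→goal bearing.
Normalize: d = |goal − start| / ρ = 22.836561/2.12 = 10.771963, α = (θ_start − ψ) mod 360° = 153.0807° = 2.671762 rad, β = (θ_goal − ψ) mod 360° = 160.7807° = 2.806153 rad.
Common terms: sin α = 0.452735, cos α = -0.891645, sin β = 0.329185, cos β = -0.944266, cos(α−β) = 0.990983, d² = 116.035177. Work in radians in the unit-radius frame; every candidate has L = ρ·(t + p + q).
LSL: p² = 2 + d² − 2cos(α−β) + 2d(sin α − sin β) = 118.714970; p = √p² = 10.895640; φ = atan2(cos β − cos α, d + sin α − sin β) = -0.004830 rad; t = (φ − α) mod 2π = 3.606593 rad, q = (β − φ) mod 2π = 2.810982 rad → L = 2.12·(3.606593 + 10.895640 + 2.810982) = 2.12·17.313216 = 36.704017 m
RSR: p² = 2 + d² − 2cos(α−β) + 2d(sin β − sin α) = 113.391451; p = √p² = 10.648542; φ = atan2(cos α − cos β, d − sin α + sin β) = 0.004942 rad; t = (α − φ) mod 2π = 2.666821 rad, q = (φ − β) mod 2π = 3.481974 rad → L = 2.12·(2.666821 + 10.648542 + 3.481974) = 2.12·16.797337 = 35.610355 m
LSR: p² = d² − 2 + 2cos(α−β) + 2d(sin α + sin β) = 132.862762; p = √p² = 11.526611; φ = atan2(−cos α − cos β, d + sin α + sin β) − atan2(−2, p) = 0.329384 rad; t = (φ − α) mod 2π = 3.940806 rad, q = (φ − β) mod 2π = 3.806416 rad → L = 2.12·(3.940806 + 11.526611 + 3.806416) = 2.12·19.273834 = 40.860527 m
RSL: p² = d² − 2 + 2cos(α−β) − 2d(sin α + sin β) = 99.171525; p = √p² = 9.958490; φ = atan2(cos α + cos β, d − sin α − sin β) − atan2(2, p) = -0.379943 rad; t = (α − φ) mod 2π = 3.051705 rad, q = (β − φ) mod 2π = 3.186096 rad → L = 2.12·(3.051705 + 9.958490 + 3.186096) = 2.12·16.196291 = 34.336138 m
RLR: c = (6 − d² + 2cos(α−β) + 2d(sin α − sin β))/8 = -13.173931, |c| > 1 → infeasible
LRL: c = (6 − d² + 2cos(α−β) − 2d(sin α − sin β))/8 = -13.839371, |c| > 1 → infeasible
Shortest: RSL with L = 34.336138 m ≈ 34.3361 m
Convert RSL to answer units (arcs ×180/π): t = 3.051705·180/π = 174.8498°, p = ρ·p = 2.12·9.958490 = 21.1120 m, q = 3.186096·180/π = 182.5498°, L = 34.3361 m.

RSL: t = 174.8498°, p = 21.1120 m, q = 182.5498°, L = 34.3361 m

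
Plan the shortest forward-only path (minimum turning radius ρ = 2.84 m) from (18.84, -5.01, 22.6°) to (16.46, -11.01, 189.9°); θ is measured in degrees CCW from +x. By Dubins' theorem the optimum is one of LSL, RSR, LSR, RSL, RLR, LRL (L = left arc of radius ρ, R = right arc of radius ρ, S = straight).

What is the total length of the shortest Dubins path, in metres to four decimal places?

Let ψ = atan2(Δy, Δx) = atan2(-6.00, -2.38) = -111.6366° be the start→goal bearing.
Normalize: d = |goal − start| / ρ = 6.454797/2.84 = 2.272816, α = (θ_start − ψ) mod 360° = 134.2366° = 2.342870 rad, β = (θ_goal − ψ) mod 360° = 301.5366° = 5.262806 rad.
Common terms: sin α = 0.716465, cos α = -0.697623, sin β = -0.852306, cos β = 0.523043, cos(α−β) = -0.975535, d² = 5.165691. Work in radians in the unit-radius frame; every candidate has L = ρ·(t + p + q).
LSL: p² = 2 + d² − 2cos(α−β) + 2d(sin α − sin β) = 16.247819; p = √p² = 4.030858; φ = atan2(cos β − cos α, d + sin α − sin β) = 0.307661 rad; t = (φ − α) mod 2π = 4.247976 rad, q = (β − φ) mod 2π = 4.955145 rad → L = 2.84·(4.247976 + 4.030858 + 4.955145) = 2.84·13.233979 = 37.584502 m
RSR: p² = 2 + d² − 2cos(α−β) + 2d(sin β − sin α) = 1.985702; p = √p² = 1.409149; φ = atan2(cos α − cos β, d − sin α + sin β) = -1.047632 rad; t = (α − φ) mod 2π = 3.390503 rad, q = (φ − β) mod 2π = 6.255932 rad → L = 2.84·(3.390503 + 1.409149 + 6.255932) = 2.84·11.055584 = 31.397859 m
LSR: p² = d² − 2 + 2cos(α−β) + 2d(sin α + sin β) = 0.597139; p = √p² = 0.772748; φ = atan2(−cos α − cos β, d + sin α + sin β) − atan2(−2, p) = 1.283605 rad; t = (φ − α) mod 2π = 5.223920 rad, q = (φ − β) mod 2π = 2.303985 rad → L = 2.84·(5.223920 + 0.772748 + 2.303985) = 2.84·8.300653 = 23.573854 m
RSL: p² = d² − 2 + 2cos(α−β) − 2d(sin α + sin β) = 1.832106; p = √p² = 1.353553; φ = atan2(cos α + cos β, d − sin α − sin β) − atan2(2, p) = -1.048181 rad; t = (α − φ) mod 2π = 3.391051 rad, q = (β − φ) mod 2π = 0.027802 rad → L = 2.84·(3.391051 + 1.353553 + 0.027802) = 2.84·4.772406 = 13.553632 m
RLR: c = (6 − d² + 2cos(α−β) + 2d(sin α − sin β))/8 = 0.751787; p = 2π − arccos c = 5.563157 rad; φ = atan2(cos α − cos β, d − sin α + sin β) = -1.047632 rad; t = (α − φ + p/2) mod 2π = 6.172081 rad, q = (α − β − t + p) mod 2π = 2.754325 rad → L = 2.84·(6.172081 + 5.563157 + 2.754325) = 2.84·14.489564 = 41.150362 m
LRL: c = (6 − d² + 2cos(α−β) − 2d(sin α − sin β))/8 = -1.030977, |c| > 1 → infeasible
Shortest: RSL with L = 13.553632 m ≈ 13.5536 m

13.5536 m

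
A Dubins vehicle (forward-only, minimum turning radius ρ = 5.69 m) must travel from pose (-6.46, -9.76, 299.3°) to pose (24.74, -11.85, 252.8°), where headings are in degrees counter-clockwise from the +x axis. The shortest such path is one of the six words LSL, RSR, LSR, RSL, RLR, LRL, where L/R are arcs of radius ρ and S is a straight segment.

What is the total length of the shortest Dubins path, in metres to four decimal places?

39.1465 m

Let ψ = atan2(Δy, Δx) = atan2(-2.09, 31.20) = -3.8324° be the start→goal bearing.
Normalize: d = |goal − start| / ρ = 31.269923/5.69 = 5.495593, α = (θ_start − ψ) mod 360° = 303.1324° = 5.290658 rad, β = (θ_goal − ψ) mod 360° = 256.6324° = 4.479080 rad.
Common terms: sin α = -0.837410, cos α = 0.546575, sin β = -0.972907, cos β = -0.231199, cos(α−β) = 0.688355, d² = 30.201541. Work in radians in the unit-radius frame; every candidate has L = ρ·(t + p + q).
LSL: p² = 2 + d² − 2cos(α−β) + 2d(sin α − sin β) = 32.314098; p = √p² = 5.684549; φ = atan2(cos β − cos α, d + sin α − sin β) = -0.137253 rad; t = (φ − α) mod 2π = 0.855275 rad, q = (β − φ) mod 2π = 4.616333 rad → L = 5.69·(0.855275 + 5.684549 + 4.616333) = 5.69·11.156156 = 63.478529 m
RSR: p² = 2 + d² − 2cos(α−β) + 2d(sin β − sin α) = 29.335565; p = √p² = 5.416232; φ = atan2(cos α − cos β, d − sin α + sin β) = 0.144099 rad; t = (α − φ) mod 2π = 5.146559 rad, q = (φ − β) mod 2π = 1.948204 rad → L = 5.69·(5.146559 + 5.416232 + 1.948204) = 5.69·12.510995 = 71.187562 m
LSR: p² = d² − 2 + 2cos(α−β) + 2d(sin α + sin β) = 9.680722; p = √p² = 3.111386; φ = atan2(−cos α − cos β, d + sin α + sin β) − atan2(−2, p) = 0.485928 rad; t = (φ − α) mod 2π = 1.478455 rad, q = (φ − β) mod 2π = 2.290034 rad → L = 5.69·(1.478455 + 3.111386 + 2.290034) = 5.69·6.879875 = 39.146488 m
RSL: p² = d² − 2 + 2cos(α−β) − 2d(sin α + sin β) = 49.475778; p = √p² = 7.033902; φ = atan2(cos α + cos β, d − sin α − sin β) − atan2(2, p) = -0.233886 rad; t = (α − φ) mod 2π = 5.524543 rad, q = (β − φ) mod 2π = 4.712965 rad → L = 5.69·(5.524543 + 7.033902 + 4.712965) = 5.69·17.271410 = 98.274325 m
RLR: c = (6 − d² + 2cos(α−β) + 2d(sin α − sin β))/8 = -2.666946, |c| > 1 → infeasible
LRL: c = (6 − d² + 2cos(α−β) − 2d(sin α − sin β))/8 = -3.039262, |c| > 1 → infeasible
Shortest: LSR with L = 39.146488 m ≈ 39.1465 m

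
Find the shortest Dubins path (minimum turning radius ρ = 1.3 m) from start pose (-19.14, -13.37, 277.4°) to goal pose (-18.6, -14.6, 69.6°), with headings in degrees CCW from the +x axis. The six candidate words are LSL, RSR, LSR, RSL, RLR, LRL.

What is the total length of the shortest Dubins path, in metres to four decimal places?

9.1722 m

Let ψ = atan2(Δy, Δx) = atan2(-1.23, 0.54) = -66.2974° be the start→goal bearing.
Normalize: d = |goal − start| / ρ = 1.343317/1.3 = 1.033321, α = (θ_start − ψ) mod 360° = 343.6974° = 5.998650 rad, β = (θ_goal − ψ) mod 360° = 135.8974° = 2.371856 rad.
Common terms: sin α = -0.280711, cos α = 0.959792, sin β = 0.695946, cos β = -0.718094, cos(α−β) = -0.884581, d² = 1.067751. Work in radians in the unit-radius frame; every candidate has L = ρ·(t + p + q).
LSL: p² = 2 + d² − 2cos(α−β) + 2d(sin α − sin β) = 2.818514; p = √p² = 1.678843; φ = atan2(cos β − cos α, d + sin α − sin β) = -1.537038 rad; t = (φ − α) mod 2π = 5.030682 rad, q = (β − φ) mod 2π = 3.908895 rad → L = 1.3·(5.030682 + 1.678843 + 3.908895) = 1.3·10.618419 = 13.803945 m
RSR: p² = 2 + d² − 2cos(α−β) + 2d(sin β − sin α) = 6.855313; p = √p² = 2.618265; φ = atan2(cos α − cos β, d − sin α + sin β) = 0.695591 rad; t = (α − φ) mod 2π = 5.303060 rad, q = (φ − β) mod 2π = 4.606920 rad → L = 1.3·(5.303060 + 2.618265 + 4.606920) = 1.3·12.528245 = 16.286718 m
LSR: p² = d² − 2 + 2cos(α−β) + 2d(sin α + sin β) = -1.843269 < 0 → infeasible
RSL: p² = d² − 2 + 2cos(α−β) − 2d(sin α + sin β) = -3.559552 < 0 → infeasible
RLR: c = (6 − d² + 2cos(α−β) + 2d(sin α − sin β))/8 = 0.143086; p = 2π − arccos c = 4.855968 rad; φ = atan2(cos α − cos β, d − sin α + sin β) = 0.695591 rad; t = (α − φ + p/2) mod 2π = 1.447858 rad, q = (α − β − t + p) mod 2π = 0.751718 rad → L = 1.3·(1.447858 + 4.855968 + 0.751718) = 1.3·7.055544 = 9.172207 m
LRL: c = (6 − d² + 2cos(α−β) − 2d(sin α − sin β))/8 = 0.647686; p = 2π − arccos c = 5.416932 rad; φ = atan2(cos β − cos α, d + sin α − sin β) = -1.537038 rad; t = (φ − α + p/2) mod 2π = 1.455963 rad, q = (β − α − t + p) mod 2π = 0.334175 rad → L = 1.3·(1.455963 + 5.416932 + 0.334175) = 1.3·7.207070 = 9.369191 m
Shortest: RLR with L = 9.172207 m ≈ 9.1722 m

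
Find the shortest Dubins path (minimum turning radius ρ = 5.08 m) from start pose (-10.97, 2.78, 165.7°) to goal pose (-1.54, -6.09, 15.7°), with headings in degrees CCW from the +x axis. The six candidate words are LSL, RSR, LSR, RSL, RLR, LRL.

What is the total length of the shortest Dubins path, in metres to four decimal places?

Let ψ = atan2(Δy, Δx) = atan2(-8.87, 9.43) = -43.2472° be the start→goal bearing.
Normalize: d = |goal − start| / ρ = 12.946111/5.08 = 2.548447, α = (θ_start − ψ) mod 360° = 208.9472° = 3.646817 rad, β = (θ_goal − ψ) mod 360° = 58.9472° = 1.028823 rad.
Common terms: sin α = -0.484004, cos α = -0.875066, sin β = 0.856693, cos β = 0.515827, cos(α−β) = -0.866025, d² = 6.494583. Work in radians in the unit-radius frame; every candidate has L = ρ·(t + p + q).
LSL: p² = 2 + d² − 2cos(α−β) + 2d(sin α − sin β) = 3.393245; p = √p² = 1.842076; φ = atan2(cos β − cos α, d + sin α − sin β) = 0.855758 rad; t = (φ − α) mod 2π = 3.492126 rad, q = (β − φ) mod 2π = 0.173065 rad → L = 5.08·(3.492126 + 1.842076 + 0.173065) = 5.08·5.507268 = 27.976920 m
RSR: p² = 2 + d² − 2cos(α−β) + 2d(sin β − sin α) = 17.060022; p = √p² = 4.130378; φ = atan2(cos α − cos β, d − sin α + sin β) = -0.343460 rad; t = (α − φ) mod 2π = 3.990277 rad, q = (φ − β) mod 2π = 4.910902 rad → L = 5.08·(3.990277 + 4.130378 + 4.910902) = 5.08·13.031557 = 66.200310 m
LSR: p² = d² − 2 + 2cos(α−β) + 2d(sin α + sin β) = 4.662087; p = √p² = 2.159187; φ = atan2(−cos α − cos β, d + sin α + sin β) − atan2(−2, p) = 0.869508 rad; t = (φ − α) mod 2π = 3.505876 rad, q = (φ − β) mod 2π = 6.123870 rad → L = 5.08·(3.505876 + 2.159187 + 6.123870) = 5.08·11.788933 = 59.887778 m
RSL: p² = d² − 2 + 2cos(α−β) − 2d(sin α + sin β) = 0.862977; p = √p² = 0.928966; φ = atan2(cos α + cos β, d − sin α − sin β) − atan2(2, p) = -1.299597 rad; t = (α − φ) mod 2π = 4.946414 rad, q = (β − φ) mod 2π = 2.328421 rad → L = 5.08·(4.946414 + 0.928966 + 2.328421) = 5.08·8.203801 = 41.675307 m
RLR: c = (6 − d² + 2cos(α−β) + 2d(sin α − sin β))/8 = -1.132503, |c| > 1 → infeasible
LRL: c = (6 − d² + 2cos(α−β) − 2d(sin α − sin β))/8 = 0.575844; p = 2π − arccos c = 5.326026 rad; φ = atan2(cos β − cos α, d + sin α − sin β) = 0.855758 rad; t = (φ − α + p/2) mod 2π = 6.155139 rad, q = (β − α − t + p) mod 2π = 2.836078 rad → L = 5.08·(6.155139 + 5.326026 + 2.836078) = 5.08·14.317243 = 72.731592 m
Shortest: LSL with L = 27.976920 m ≈ 27.9769 m

27.9769 m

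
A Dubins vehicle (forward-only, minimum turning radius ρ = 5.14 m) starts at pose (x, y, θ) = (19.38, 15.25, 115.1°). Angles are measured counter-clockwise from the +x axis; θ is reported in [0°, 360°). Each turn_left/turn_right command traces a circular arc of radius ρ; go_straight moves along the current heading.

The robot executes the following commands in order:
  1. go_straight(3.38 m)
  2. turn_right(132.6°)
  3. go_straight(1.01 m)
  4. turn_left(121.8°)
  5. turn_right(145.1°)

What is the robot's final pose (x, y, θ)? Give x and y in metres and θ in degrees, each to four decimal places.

set_pose: (x, y, θ) = (19.3800, 15.2500, 115.1000°), ρ = 5.14
go_straight(3.38): x += 3.38·cos θ, y += 3.38·sin θ → (17.9462, 18.3108, 115.1000°)
turn_right(132.6°): centre at ρ to the right, rotate −132.6° → (24.1465, 25.3933, -17.5000° ≡ 342.5000°)
go_straight(1.01): x += 1.01·cos θ, y += 1.01·sin θ → (25.1097, 25.0896, 342.5000°)
turn_left(121.8°): centre at ρ to the left, rotate +121.8° → (31.6361, 31.2613, 464.3000° ≡ 104.3000°)
turn_right(145.1°): centre at ρ to the right, rotate −145.1° → (39.9754, 36.4218, -40.8000° ≡ 319.2000°)

(39.9754, 36.4218, 319.2000°)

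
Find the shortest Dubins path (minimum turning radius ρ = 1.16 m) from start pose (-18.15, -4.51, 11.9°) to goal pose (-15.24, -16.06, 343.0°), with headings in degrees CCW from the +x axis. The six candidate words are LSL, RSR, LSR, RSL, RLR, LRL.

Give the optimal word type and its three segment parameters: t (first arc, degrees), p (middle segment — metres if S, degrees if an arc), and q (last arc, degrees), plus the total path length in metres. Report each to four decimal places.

Let ψ = atan2(Δy, Δx) = atan2(-11.55, 2.91) = -75.8588° be the start→goal bearing.
Normalize: d = |goal − start| / ρ = 11.910945/1.16 = 10.268056, α = (θ_start − ψ) mod 360° = 87.7588° = 1.531679 rad, β = (θ_goal − ψ) mod 360° = 58.8588° = 1.027279 rad.
Common terms: sin α = 0.999235, cos α = 0.039107, sin β = 0.855895, cos β = 0.517150, cos(α−β) = 0.875465, d² = 105.432967. Work in radians in the unit-radius frame; every candidate has L = ρ·(t + p + q).
LSL: p² = 2 + d² − 2cos(α−β) + 2d(sin α − sin β) = 108.625684; p = √p² = 10.422365; φ = atan2(cos β − cos α, d + sin α − sin β) = 0.045883 rad; t = (φ − α) mod 2π = 4.797389 rad, q = (β − φ) mod 2π = 0.981396 rad → L = 1.16·(4.797389 + 10.422365 + 0.981396) = 1.16·16.201150 = 18.793334 m
RSR: p² = 2 + d² − 2cos(α−β) + 2d(sin β − sin α) = 102.738392; p = √p² = 10.135995; φ = atan2(cos α − cos β, d − sin α + sin β) = -0.047180 rad; t = (α − φ) mod 2π = 1.578860 rad, q = (φ − β) mod 2π = 5.208726 rad → L = 1.16·(1.578860 + 10.135995 + 5.208726) = 1.16·16.923580 = 19.631353 m
LSR: p² = d² − 2 + 2cos(α−β) + 2d(sin α + sin β) = 143.281053; p = √p² = 11.970006; φ = atan2(−cos α − cos β, d + sin α + sin β) − atan2(−2, p) = 0.119703 rad; t = (φ − α) mod 2π = 4.871210 rad, q = (φ − β) mod 2π = 5.375610 rad → L = 1.16·(4.871210 + 11.970006 + 5.375610) = 1.16·22.216826 = 25.771518 m
RSL: p² = d² − 2 + 2cos(α−β) − 2d(sin α + sin β) = 67.086738; p = √p² = 8.190649; φ = atan2(cos α + cos β, d − sin α − sin β) − atan2(2, p) = -0.173471 rad; t = (α − φ) mod 2π = 1.705150 rad, q = (β − φ) mod 2π = 1.200750 rad → L = 1.16·(1.705150 + 8.190649 + 1.200750) = 1.16·11.096550 = 12.871998 m
RLR: c = (6 − d² + 2cos(α−β) + 2d(sin α − sin β))/8 = -11.842299, |c| > 1 → infeasible
LRL: c = (6 − d² + 2cos(α−β) − 2d(sin α − sin β))/8 = -12.578210, |c| > 1 → infeasible
Shortest: RSL with L = 12.871998 m ≈ 12.8720 m
Convert RSL to answer units (arcs ×180/π): t = 1.705150·180/π = 97.6979°, p = ρ·p = 1.16·8.190649 = 9.5012 m, q = 1.200750·180/π = 68.7979°, L = 12.8720 m.

RSL: t = 97.6979°, p = 9.5012 m, q = 68.7979°, L = 12.8720 m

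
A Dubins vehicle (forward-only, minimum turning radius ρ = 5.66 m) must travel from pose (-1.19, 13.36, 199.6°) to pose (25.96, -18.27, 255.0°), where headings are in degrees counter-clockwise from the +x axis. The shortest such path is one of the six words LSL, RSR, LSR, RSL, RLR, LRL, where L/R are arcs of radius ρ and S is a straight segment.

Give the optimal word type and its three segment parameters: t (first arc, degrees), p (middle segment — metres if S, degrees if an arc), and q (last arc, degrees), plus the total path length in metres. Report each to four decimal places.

LSR: t = 129.8312°, p = 29.6640 m, q = 74.4312°, L = 49.8422 m

Let ψ = atan2(Δy, Δx) = atan2(-31.63, 27.15) = -49.3585° be the start→goal bearing.
Normalize: d = |goal − start| / ρ = 41.684282/5.66 = 7.364714, α = (θ_start − ψ) mod 360° = 248.9585° = 4.345145 rad, β = (θ_goal − ψ) mod 360° = 304.3585° = 5.312057 rad.
Common terms: sin α = -0.933320, cos α = -0.359045, sin β = -0.825523, cos β = 0.564369, cos(α−β) = 0.567844, d² = 54.239015. Work in radians in the unit-radius frame; every candidate has L = ρ·(t + p + q).
LSL: p² = 2 + d² − 2cos(α−β) + 2d(sin α − sin β) = 53.515535; p = √p² = 7.315431; φ = atan2(cos β − cos α, d + sin α − sin β) = 0.126566 rad; t = (φ − α) mod 2π = 2.064606 rad, q = (β − φ) mod 2π = 5.185491 rad → L = 5.66·(2.064606 + 7.315431 + 5.185491) = 5.66·14.565529 = 82.440894 m
RSR: p² = 2 + d² − 2cos(α−β) + 2d(sin β − sin α) = 56.691121; p = √p² = 7.529351; φ = atan2(cos α − cos β, d − sin α + sin β) = -0.122951 rad; t = (α − φ) mod 2π = 4.468096 rad, q = (φ − β) mod 2π = 0.848177 rad → L = 5.66·(4.468096 + 7.529351 + 0.848177) = 5.66·12.845624 = 72.706229 m
LSR: p² = d² − 2 + 2cos(α−β) + 2d(sin α + sin β) = 27.467947; p = √p² = 5.240987; φ = atan2(−cos α − cos β, d + sin α + sin β) − atan2(−2, p) = 0.327941 rad; t = (φ − α) mod 2π = 2.265981 rad, q = (φ − β) mod 2π = 1.299069 rad → L = 5.66·(2.265981 + 5.240987 + 1.299069) = 5.66·8.806038 = 49.842172 m
RSL: p² = d² − 2 + 2cos(α−β) − 2d(sin α + sin β) = 79.281459; p = √p² = 8.904014; φ = atan2(cos α + cos β, d − sin α − sin β) − atan2(2, p) = -0.198450 rad; t = (α − φ) mod 2π = 4.543594 rad, q = (β − φ) mod 2π = 5.510507 rad → L = 5.66·(4.543594 + 8.904014 + 5.510507) = 5.66·18.958115 = 107.302929 m
RLR: c = (6 − d² + 2cos(α−β) + 2d(sin α − sin β))/8 = -6.086390, |c| > 1 → infeasible
LRL: c = (6 − d² + 2cos(α−β) − 2d(sin α − sin β))/8 = -5.689442, |c| > 1 → infeasible
Shortest: LSR with L = 49.842172 m ≈ 49.8422 m
Convert LSR to answer units (arcs ×180/π): t = 2.265981·180/π = 129.8312°, p = ρ·p = 5.66·5.240987 = 29.6640 m, q = 1.299069·180/π = 74.4312°, L = 49.8422 m.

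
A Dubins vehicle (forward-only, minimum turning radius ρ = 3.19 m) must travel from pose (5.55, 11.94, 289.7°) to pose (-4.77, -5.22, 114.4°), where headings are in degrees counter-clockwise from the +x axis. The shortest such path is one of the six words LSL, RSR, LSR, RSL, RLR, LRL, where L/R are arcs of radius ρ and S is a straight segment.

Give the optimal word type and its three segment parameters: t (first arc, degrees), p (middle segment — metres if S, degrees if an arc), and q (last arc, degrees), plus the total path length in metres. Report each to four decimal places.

RSR: t = 36.3336°, p = 15.4118 m, q = 138.9664°, L = 25.1718 m

Let ψ = atan2(Δy, Δx) = atan2(-17.16, -10.32) = -121.0226° be the start→goal bearing.
Normalize: d = |goal − start| / ρ = 20.024185/3.19 = 6.277174, α = (θ_start − ψ) mod 360° = 50.7226° = 0.885277 rad, β = (θ_goal − ψ) mod 360° = 235.4226° = 4.108900 rad.
Common terms: sin α = 0.774090, cos α = 0.633075, sin β = -0.823361, cos β = -0.567518, cos(α−β) = -0.996637, d² = 39.402915. Work in radians in the unit-radius frame; every candidate has L = ρ·(t + p + q).
LSL: p² = 2 + d² − 2cos(α−β) + 2d(sin α − sin β) = 63.451147; p = √p² = 7.965623; φ = atan2(cos β − cos α, d + sin α − sin β) = -0.151298 rad; t = (φ − α) mod 2π = 5.246610 rad, q = (β − φ) mod 2π = 4.260199 rad → L = 3.19·(5.246610 + 7.965623 + 4.260199) = 3.19·17.472431 = 55.737056 m
RSR: p² = 2 + d² − 2cos(α−β) + 2d(sin β − sin α) = 23.341231; p = √p² = 4.831276; φ = atan2(cos α − cos β, d − sin α + sin β) = 0.251136 rad; t = (α − φ) mod 2π = 0.634141 rad, q = (φ − β) mod 2π = 2.425421 rad → L = 3.19·(0.634141 + 4.831276 + 2.425421) = 3.19·7.890839 = 25.171775 m
LSR: p² = d² − 2 + 2cos(α−β) + 2d(sin α + sin β) = 34.791084; p = √p² = 5.898397; φ = atan2(−cos α − cos β, d + sin α + sin β) − atan2(−2, p) = 0.316383 rad; t = (φ − α) mod 2π = 5.714292 rad, q = (φ − β) mod 2π = 2.490668 rad → L = 3.19·(5.714292 + 5.898397 + 2.490668) = 3.19·14.103357 = 44.989708 m
RSL: p² = d² − 2 + 2cos(α−β) − 2d(sin α + sin β) = 36.028196; p = √p² = 6.002349; φ = atan2(cos α + cos β, d − sin α − sin β) − atan2(2, p) = -0.311271 rad; t = (α − φ) mod 2π = 1.196548 rad, q = (β − φ) mod 2π = 4.420171 rad → L = 3.19·(1.196548 + 6.002349 + 4.420171) = 3.19·11.619069 = 37.064830 m
RLR: c = (6 − d² + 2cos(α−β) + 2d(sin α − sin β))/8 = -1.917654, |c| > 1 → infeasible
LRL: c = (6 − d² + 2cos(α−β) − 2d(sin α − sin β))/8 = -6.931393, |c| > 1 → infeasible
Shortest: RSR with L = 25.171775 m ≈ 25.1718 m
Convert RSR to answer units (arcs ×180/π): t = 0.634141·180/π = 36.3336°, p = ρ·p = 3.19·4.831276 = 15.4118 m, q = 2.425421·180/π = 138.9664°, L = 25.1718 m.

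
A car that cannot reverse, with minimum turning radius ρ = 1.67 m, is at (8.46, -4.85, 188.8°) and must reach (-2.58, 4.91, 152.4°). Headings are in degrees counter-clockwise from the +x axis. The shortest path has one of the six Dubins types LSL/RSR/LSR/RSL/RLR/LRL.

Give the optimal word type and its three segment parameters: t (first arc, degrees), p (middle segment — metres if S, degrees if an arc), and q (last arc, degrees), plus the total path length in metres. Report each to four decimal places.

RSL: t = 53.1550°, p = 12.8992 m, q = 16.7550°, L = 14.9369 m

Let ψ = atan2(Δy, Δx) = atan2(9.76, -11.04) = 138.5215° be the start→goal bearing.
Normalize: d = |goal − start| / ρ = 14.735644/1.67 = 8.823739, α = (θ_start − ψ) mod 360° = 50.2785° = 0.877526 rad, β = (θ_goal − ψ) mod 360° = 13.8785° = 0.242226 rad.
Common terms: sin α = 0.769160, cos α = 0.639056, sin β = 0.239865, cos β = 0.970806, cos(α−β) = 0.804894, d² = 77.858367. Work in radians in the unit-radius frame; every candidate has L = ρ·(t + p + q).
LSL: p² = 2 + d² − 2cos(α−β) + 2d(sin α − sin β) = 87.589315; p = √p² = 9.358916; φ = atan2(cos β − cos α, d + sin α − sin β) = 0.035455 rad; t = (φ − α) mod 2π = 5.441114 rad, q = (β − φ) mod 2π = 0.206771 rad → L = 1.67·(5.441114 + 9.358916 + 0.206771) = 1.67·15.006802 = 25.061359 m
RSR: p² = 2 + d² − 2cos(α−β) + 2d(sin β − sin α) = 68.907844; p = √p² = 8.301075; φ = atan2(cos α − cos β, d − sin α + sin β) = -0.039975 rad; t = (α − φ) mod 2π = 0.917502 rad, q = (φ − β) mod 2π = 6.000984 rad → L = 1.67·(0.917502 + 8.301075 + 6.000984) = 1.67·15.219560 = 25.416665 m
LSR: p² = d² − 2 + 2cos(α−β) + 2d(sin α + sin β) = 95.274899; p = √p² = 9.760886; φ = atan2(−cos α − cos β, d + sin α + sin β) − atan2(−2, p) = 0.039818 rad; t = (φ − α) mod 2π = 5.445477 rad, q = (φ − β) mod 2π = 6.080777 rad → L = 1.67·(5.445477 + 9.760886 + 6.080777) = 1.67·21.287140 = 35.549523 m
RSL: p² = d² − 2 + 2cos(α−β) − 2d(sin α + sin β) = 59.661411; p = √p² = 7.724080; φ = atan2(cos α + cos β, d − sin α − sin β) − atan2(2, p) = -0.050204 rad; t = (α − φ) mod 2π = 0.927730 rad, q = (β − φ) mod 2π = 0.292430 rad → L = 1.67·(0.927730 + 7.724080 + 0.292430) = 1.67·8.944241 = 14.936882 m
RLR: c = (6 − d² + 2cos(α−β) + 2d(sin α − sin β))/8 = -7.613481, |c| > 1 → infeasible
LRL: c = (6 − d² + 2cos(α−β) − 2d(sin α − sin β))/8 = -9.948664, |c| > 1 → infeasible
Shortest: RSL with L = 14.936882 m ≈ 14.9369 m
Convert RSL to answer units (arcs ×180/π): t = 0.927730·180/π = 53.1550°, p = ρ·p = 1.67·7.724080 = 12.8992 m, q = 0.292430·180/π = 16.7550°, L = 14.9369 m.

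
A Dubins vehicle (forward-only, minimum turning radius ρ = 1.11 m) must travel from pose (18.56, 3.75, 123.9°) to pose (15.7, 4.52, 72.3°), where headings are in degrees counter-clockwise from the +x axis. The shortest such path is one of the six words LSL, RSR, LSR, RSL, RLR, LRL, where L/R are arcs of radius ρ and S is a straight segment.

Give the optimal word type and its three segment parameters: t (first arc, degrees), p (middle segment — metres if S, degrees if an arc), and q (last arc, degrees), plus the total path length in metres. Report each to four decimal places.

LRL: t = 154.9927°, p = 257.6922°, q = 51.0995°, L = 8.9850 m

Let ψ = atan2(Δy, Δx) = atan2(0.77, -2.86) = 164.9315° be the start→goal bearing.
Normalize: d = |goal − start| / ρ = 2.961841/1.11 = 2.668325, α = (θ_start − ψ) mod 360° = 318.9685° = 5.567050 rad, β = (θ_goal − ψ) mod 360° = 267.3685° = 4.666460 rad.
Common terms: sin α = -0.656474, cos α = 0.754349, sin β = -0.998945, cos β = -0.045912, cos(α−β) = 0.621148, d² = 7.119958. Work in radians in the unit-radius frame; every candidate has L = ρ·(t + p + q).
LSL: p² = 2 + d² − 2cos(α−β) + 2d(sin α − sin β) = 9.705312; p = √p² = 3.115335; φ = atan2(cos β − cos α, d + sin α − sin β) = -0.259790 rad; t = (φ − α) mod 2π = 0.456345 rad, q = (β − φ) mod 2π = 4.926251 rad → L = 1.11·(0.456345 + 3.115335 + 4.926251) = 1.11·8.497930 = 9.432703 m
RSR: p² = 2 + d² − 2cos(α−β) + 2d(sin β − sin α) = 6.050012; p = √p² = 2.459677; φ = atan2(cos α − cos β, d − sin α + sin β) = 0.331384 rad; t = (α − φ) mod 2π = 5.235666 rad, q = (φ − β) mod 2π = 1.948109 rad → L = 1.11·(5.235666 + 2.459677 + 1.948109) = 1.11·9.643452 = 10.704232 m
LSR: p² = d² − 2 + 2cos(α−β) + 2d(sin α + sin β) = -2.472141 < 0 → infeasible
RSL: p² = d² − 2 + 2cos(α−β) − 2d(sin α + sin β) = 15.196647; p = √p² = 3.898288; φ = atan2(cos α + cos β, d − sin α − sin β) − atan2(2, p) = -0.311625 rad; t = (α − φ) mod 2π = 5.878675 rad, q = (β − φ) mod 2π = 4.978085 rad → L = 1.11·(5.878675 + 3.898288 + 4.978085) = 1.11·14.755048 = 16.378104 m
RLR: c = (6 − d² + 2cos(α−β) + 2d(sin α − sin β))/8 = 0.243749; p = 2π − arccos c = 4.958618 rad; φ = atan2(cos α − cos β, d − sin α + sin β) = 0.331384 rad; t = (α − φ + p/2) mod 2π = 1.431790 rad, q = (α − β − t + p) mod 2π = 4.427418 rad → L = 1.11·(1.431790 + 4.958618 + 4.427418) = 1.11·10.817826 = 12.007787 m
LRL: c = (6 − d² + 2cos(α−β) − 2d(sin α − sin β))/8 = -0.213164; p = 2π − arccos c = 4.497577 rad; φ = atan2(cos β − cos α, d + sin α − sin β) = -0.259790 rad; t = (φ − α + p/2) mod 2π = 2.705133 rad, q = (β − α − t + p) mod 2π = 0.891854 rad → L = 1.11·(2.705133 + 4.497577 + 0.891854) = 1.11·8.094563 = 8.984965 m
Shortest: LRL with L = 8.984965 m ≈ 8.9850 m
Convert LRL to answer units (arcs ×180/π): t = 2.705133·180/π = 154.9927°, p = 4.497577·180/π = 257.6922°, q = 0.891854·180/π = 51.0995°, L = 8.9850 m.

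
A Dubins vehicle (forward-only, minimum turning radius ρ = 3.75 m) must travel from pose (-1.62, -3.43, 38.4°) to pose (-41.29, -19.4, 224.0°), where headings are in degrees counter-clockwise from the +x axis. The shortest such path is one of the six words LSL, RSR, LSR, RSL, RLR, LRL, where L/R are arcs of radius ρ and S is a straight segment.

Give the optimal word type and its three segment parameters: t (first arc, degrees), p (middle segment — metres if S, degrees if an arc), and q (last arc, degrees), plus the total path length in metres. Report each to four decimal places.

Let ψ = atan2(Δy, Δx) = atan2(-15.97, -39.67) = -158.0717° be the start→goal bearing.
Normalize: d = |goal − start| / ρ = 42.763884/3.75 = 11.403702, α = (θ_start − ψ) mod 360° = 196.4717° = 3.429078 rad, β = (θ_goal − ψ) mod 360° = 22.0717° = 0.385224 rad.
Common terms: sin α = -0.283542, cos α = -0.958960, sin β = 0.375767, cos β = 0.926714, cos(α−β) = -0.995227, d² = 130.044430. Work in radians in the unit-radius frame; every candidate has L = ρ·(t + p + q).
LSL: p² = 2 + d² − 2cos(α−β) + 2d(sin α − sin β) = 118.997771; p = √p² = 10.908610; φ = atan2(cos β − cos α, d + sin α − sin β) = 0.173734 rad; t = (φ − α) mod 2π = 3.027841 rad, q = (β − φ) mod 2π = 0.211490 rad → L = 3.75·(3.027841 + 10.908610 + 0.211490) = 3.75·14.147941 = 53.054779 m
RSR: p² = 2 + d² − 2cos(α−β) + 2d(sin β − sin α) = 149.071999; p = √p² = 12.209504; φ = atan2(cos α − cos β, d − sin α + sin β) = -0.155064 rad; t = (α − φ) mod 2π = 3.584142 rad, q = (φ − β) mod 2π = 5.742898 rad → L = 3.75·(3.584142 + 12.209504 + 5.742898) = 3.75·21.536544 = 80.762040 m
LSR: p² = d² − 2 + 2cos(α−β) + 2d(sin α + sin β) = 128.157385; p = √p² = 11.320662; φ = atan2(−cos α − cos β, d + sin α + sin β) − atan2(−2, p) = 0.177669 rad; t = (φ − α) mod 2π = 3.031776 rad, q = (φ − β) mod 2π = 6.075630 rad → L = 3.75·(3.031776 + 11.320662 + 6.075630) = 3.75·20.428068 = 76.605255 m
RSL: p² = d² − 2 + 2cos(α−β) − 2d(sin α + sin β) = 123.950566; p = √p² = 11.133309; φ = atan2(cos α + cos β, d − sin α − sin β) − atan2(2, p) = -0.180596 rad; t = (α − φ) mod 2π = 3.609674 rad, q = (β − φ) mod 2π = 0.565820 rad → L = 3.75·(3.609674 + 11.133309 + 0.565820) = 3.75·15.308803 = 57.408011 m
RLR: c = (6 − d² + 2cos(α−β) + 2d(sin α − sin β))/8 = -17.634000, |c| > 1 → infeasible
LRL: c = (6 − d² + 2cos(α−β) − 2d(sin α − sin β))/8 = -13.874721, |c| > 1 → infeasible
Shortest: LSL with L = 53.054779 m ≈ 53.0548 m
Convert LSL to answer units (arcs ×180/π): t = 3.027841·180/π = 173.4825°, p = ρ·p = 3.75·10.908610 = 40.9073 m, q = 0.211490·180/π = 12.1175°, L = 53.0548 m.

LSL: t = 173.4825°, p = 40.9073 m, q = 12.1175°, L = 53.0548 m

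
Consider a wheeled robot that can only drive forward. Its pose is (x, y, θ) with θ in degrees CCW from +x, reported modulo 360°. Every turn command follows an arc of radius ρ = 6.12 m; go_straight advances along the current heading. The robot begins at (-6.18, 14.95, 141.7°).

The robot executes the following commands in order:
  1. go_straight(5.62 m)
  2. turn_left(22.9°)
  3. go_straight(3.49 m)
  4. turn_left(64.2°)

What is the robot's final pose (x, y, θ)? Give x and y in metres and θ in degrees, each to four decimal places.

set_pose: (x, y, θ) = (-6.1800, 14.9500, 141.7000°), ρ = 6.12
go_straight(5.62): x += 5.62·cos θ, y += 5.62·sin θ → (-10.5904, 18.4332, 141.7000°)
turn_left(22.9°): centre at ρ to the left, rotate +22.9° → (-12.7583, 19.5306, 164.6000°)
go_straight(3.49): x += 3.49·cos θ, y += 3.49·sin θ → (-16.1230, 20.4574, 164.6000°)
turn_left(64.2°): centre at ρ to the left, rotate +64.2° → (-22.3530, 18.5883, 228.8000°)

(-22.3530, 18.5883, 228.8000°)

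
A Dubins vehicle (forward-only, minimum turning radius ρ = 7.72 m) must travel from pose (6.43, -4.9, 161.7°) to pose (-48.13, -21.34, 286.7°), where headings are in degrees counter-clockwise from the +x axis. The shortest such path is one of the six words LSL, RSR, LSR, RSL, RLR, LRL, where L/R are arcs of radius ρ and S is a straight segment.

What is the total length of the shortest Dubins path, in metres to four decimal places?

62.1117 m

Let ψ = atan2(Δy, Δx) = atan2(-16.44, -54.56) = -163.2314° be the start→goal bearing.
Normalize: d = |goal − start| / ρ = 56.983043/7.72 = 7.381223, α = (θ_start − ψ) mod 360° = 324.9314° = 5.671123 rad, β = (θ_goal − ψ) mod 360° = 89.9314° = 1.569599 rad.
Common terms: sin α = -0.574557, cos α = 0.818465, sin β = 0.999999, cos β = 0.001197, cos(α−β) = -0.573576, d² = 54.482456. Work in radians in the unit-radius frame; every candidate has L = ρ·(t + p + q).
LSL: p² = 2 + d² − 2cos(α−β) + 2d(sin α − sin β) = 34.385312; p = √p² = 5.863899; φ = atan2(cos β − cos α, d + sin α − sin β) = -0.139828 rad; t = (φ − α) mod 2π = 0.472234 rad, q = (β − φ) mod 2π = 1.709427 rad → L = 7.72·(0.472234 + 5.863899 + 1.709427) = 7.72·8.045561 = 62.111728 m
RSR: p² = 2 + d² − 2cos(α−β) + 2d(sin β − sin α) = 80.873906; p = √p² = 8.992992; φ = atan2(cos α − cos β, d − sin α + sin β) = 0.091004 rad; t = (α − φ) mod 2π = 5.580119 rad, q = (φ − β) mod 2π = 4.804590 rad → L = 7.72·(5.580119 + 8.992992 + 4.804590) = 7.72·19.377701 = 149.595852 m
LSR: p² = d² − 2 + 2cos(α−β) + 2d(sin α + sin β) = 57.615878; p = √p² = 7.590512; φ = atan2(−cos α − cos β, d + sin α + sin β) − atan2(−2, p) = 0.153019 rad; t = (φ − α) mod 2π = 0.765082 rad, q = (φ − β) mod 2π = 4.866606 rad → L = 7.72·(0.765082 + 7.590512 + 4.866606) = 7.72·13.222200 = 102.075381 m
RSL: p² = d² − 2 + 2cos(α−β) − 2d(sin α + sin β) = 45.054728; p = √p² = 6.712282; φ = atan2(cos α + cos β, d − sin α − sin β) − atan2(2, p) = -0.172287 rad; t = (α − φ) mod 2π = 5.843410 rad, q = (β − φ) mod 2π = 1.741887 rad → L = 7.72·(5.843410 + 6.712282 + 1.741887) = 7.72·14.297579 = 110.377309 m
RLR: c = (6 − d² + 2cos(α−β) + 2d(sin α − sin β))/8 = -9.109238, |c| > 1 → infeasible
LRL: c = (6 − d² + 2cos(α−β) − 2d(sin α − sin β))/8 = -3.298164, |c| > 1 → infeasible
Shortest: LSL with L = 62.111728 m ≈ 62.1117 m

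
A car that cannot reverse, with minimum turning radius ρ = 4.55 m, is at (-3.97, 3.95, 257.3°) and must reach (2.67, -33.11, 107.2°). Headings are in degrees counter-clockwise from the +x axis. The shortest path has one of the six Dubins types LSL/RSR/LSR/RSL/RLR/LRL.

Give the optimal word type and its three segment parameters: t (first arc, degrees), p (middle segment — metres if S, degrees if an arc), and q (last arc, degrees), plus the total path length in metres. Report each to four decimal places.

Let ψ = atan2(Δy, Δx) = atan2(-37.06, 6.64) = -79.8422° be the start→goal bearing.
Normalize: d = |goal − start| / ρ = 37.650142/4.55 = 8.274757, α = (θ_start − ψ) mod 360° = 337.1422° = 5.884241 rad, β = (θ_goal − ψ) mod 360° = 187.0422° = 3.264501 rad.
Common terms: sin α = -0.388446, cos α = 0.921471, sin β = -0.122600, cos β = -0.992456, cos(α−β) = -0.866897, d² = 68.471595. Work in radians in the unit-radius frame; every candidate has L = ρ·(t + p + q).
LSL: p² = 2 + d² − 2cos(α−β) + 2d(sin α − sin β) = 67.805759; p = √p² = 8.234425; φ = atan2(cos β − cos α, d + sin α − sin β) = -0.234575 rad; t = (φ − α) mod 2π = 0.164369 rad, q = (β − φ) mod 2π = 3.499077 rad → L = 4.55·(0.164369 + 8.234425 + 3.499077) = 4.55·11.897871 = 54.135315 m
RSR: p² = 2 + d² − 2cos(α−β) + 2d(sin β − sin α) = 76.605018; p = √p² = 8.752429; φ = atan2(cos α − cos β, d − sin α + sin β) = 0.220455 rad; t = (α − φ) mod 2π = 5.663785 rad, q = (φ − β) mod 2π = 3.239139 rad → L = 4.55·(5.663785 + 8.752429 + 3.239139) = 4.55·17.655354 = 80.331860 m
LSR: p² = d² − 2 + 2cos(α−β) + 2d(sin α + sin β) = 56.280245; p = √p² = 7.502016; φ = atan2(−cos α − cos β, d + sin α + sin β) − atan2(−2, p) = 0.269678 rad; t = (φ − α) mod 2π = 0.668623 rad, q = (φ − β) mod 2π = 3.288362 rad → L = 4.55·(0.668623 + 7.502016 + 3.288362) = 4.55·11.459001 = 52.138456 m
RSL: p² = d² − 2 + 2cos(α−β) − 2d(sin α + sin β) = 73.195359; p = √p² = 8.555429; φ = atan2(cos α + cos β, d − sin α − sin β) − atan2(2, p) = -0.237725 rad; t = (α − φ) mod 2π = 6.121966 rad, q = (β − φ) mod 2π = 3.502227 rad → L = 4.55·(6.121966 + 8.555429 + 3.502227) = 4.55·18.179621 = 82.717275 m
RLR: c = (6 − d² + 2cos(α−β) + 2d(sin α − sin β))/8 = -8.575627, |c| > 1 → infeasible
LRL: c = (6 − d² + 2cos(α−β) − 2d(sin α − sin β))/8 = -7.475720, |c| > 1 → infeasible
Shortest: LSR with L = 52.138456 m ≈ 52.1385 m
Convert LSR to answer units (arcs ×180/π): t = 0.668623·180/π = 38.3093°, p = ρ·p = 4.55·7.502016 = 34.1342 m, q = 3.288362·180/π = 188.4093°, L = 52.1385 m.

LSR: t = 38.3093°, p = 34.1342 m, q = 188.4093°, L = 52.1385 m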